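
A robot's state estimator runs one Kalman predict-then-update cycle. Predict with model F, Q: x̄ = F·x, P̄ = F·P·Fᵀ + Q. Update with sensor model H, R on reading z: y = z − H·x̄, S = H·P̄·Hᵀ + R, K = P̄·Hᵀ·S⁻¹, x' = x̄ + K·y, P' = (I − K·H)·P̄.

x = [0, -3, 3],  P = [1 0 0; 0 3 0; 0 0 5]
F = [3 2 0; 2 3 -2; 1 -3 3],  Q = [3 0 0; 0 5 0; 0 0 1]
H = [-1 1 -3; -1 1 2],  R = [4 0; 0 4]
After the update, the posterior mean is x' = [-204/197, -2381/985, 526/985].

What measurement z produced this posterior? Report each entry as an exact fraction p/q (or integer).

z = [-3, -1]

x̄ = F·x = [-6, -15, 18]
P̄ = F·P·Fᵀ + Q = [24 24 -15; 24 56 -55; -15 -55 74]
S = H·P̄·Hᵀ + R = [942 -372; -372 172]
K = P̄·Hᵀ·S⁻¹ = [-57/394 -96/197; 1217/5910 -8/985; -611/2955 178/985]
x' − x̄ = [978/197, 12394/985, -17204/985] = K·y
y = (KᵀK)⁻¹·Kᵀ·(x' − x̄) = [60, -28]
z = y + H·x̄ = [60, -28] + [-63, 27] = [-3, -1]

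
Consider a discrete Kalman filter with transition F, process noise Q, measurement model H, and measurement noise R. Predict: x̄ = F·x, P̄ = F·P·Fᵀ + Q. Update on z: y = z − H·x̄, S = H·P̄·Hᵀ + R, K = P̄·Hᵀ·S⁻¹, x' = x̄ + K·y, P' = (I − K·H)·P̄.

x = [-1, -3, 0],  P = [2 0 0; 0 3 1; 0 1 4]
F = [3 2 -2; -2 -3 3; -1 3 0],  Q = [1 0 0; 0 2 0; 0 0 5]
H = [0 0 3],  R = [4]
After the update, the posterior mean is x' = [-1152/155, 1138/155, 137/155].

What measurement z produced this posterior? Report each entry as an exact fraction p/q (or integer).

x̄ = F·x = [-9, 11, -8]
P̄ = F·P·Fᵀ + Q = [39 -42 6; -42 55 -14; 6 -14 34]
S = H·P̄·Hᵀ + R = [310]
K = P̄·Hᵀ·S⁻¹ = [9/155; -21/155; 51/155]
x' − x̄ = [243/155, -567/155, 1377/155] = K·y
y = (KᵀK)⁻¹·Kᵀ·(x' − x̄) = [27]
z = y + H·x̄ = [27] + [-24] = [3]

z = [3]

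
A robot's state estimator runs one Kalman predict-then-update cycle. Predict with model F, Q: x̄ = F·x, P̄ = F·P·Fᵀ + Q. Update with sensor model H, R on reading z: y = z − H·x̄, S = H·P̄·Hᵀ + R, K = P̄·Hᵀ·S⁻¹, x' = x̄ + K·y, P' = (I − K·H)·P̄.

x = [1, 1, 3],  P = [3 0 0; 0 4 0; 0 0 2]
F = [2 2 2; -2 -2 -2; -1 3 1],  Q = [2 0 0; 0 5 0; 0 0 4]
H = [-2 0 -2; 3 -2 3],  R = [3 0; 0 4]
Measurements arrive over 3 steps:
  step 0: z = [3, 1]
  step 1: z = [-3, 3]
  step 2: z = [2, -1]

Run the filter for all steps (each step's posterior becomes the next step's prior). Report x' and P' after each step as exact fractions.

step 0: x' = [86306/37541, -97158/37541, -138695/37541], P' = [192334/37541 -40692/37541 -206806/37541; -40692/37541 79741/37541 73170/37541; -206806/37541 73170/37541 244918/37541]
step 1: x' = [-143711198/985592237, 525541210/985592237, 1485671783/985592237], P' = [3230641998/985592237 -432184740/985592237 -3341932086/985592237; -432184740/985592237 1871019477/985592237 1190922258/985592237; -3341932086/985592237 1190922258/985592237 4034436150/985592237]
step 2: x' = [5219213393218/6459074519031, -6010037793250/6459074519031, -11356540757659/6459074519031], P' = [19397463328586/6459074519031 -2205209903084/6459074519031 -19806409584770/6459074519031; -2205209903084/6459074519031 12040100624303/6459074519031 7064368027094/6459074519031; -19806409584770/6459074519031 7064368027094/6459074519031 23966493074306/6459074519031]

step 0: x̄ = F·x = [10, -10, 5]
step 0: P̄ = F·P·Fᵀ + Q = [38 -36 22; -36 41 -22; 22 -22 45]
step 0: y = z − H·x̄ = [33, -64]
step 0: S = H·P̄·Hᵀ + R = [511 -994; -994 2007]
step 0: K = P̄·Hᵀ·S⁻¹ = [9648/37541 1356/5363; -21652/37541 -2216/5363; -25408/37541 -1143/5363]
step 0: x' = x̄ + K·y = [86306/37541, -97158/37541, -138695/37541]
step 0: P' = (I − K·H)·P̄ = [192334/37541 -40692/37541 -206806/37541; -40692/37541 79741/37541 73170/37541; -206806/37541 73170/37541 244918/37541]
step 1: x̄ = F·x = [-299094/37541, 299094/37541, -516475/37541]
step 1: P̄ = F·P·Fᵀ + Q = [748430/37541 -673348/37541 1006206/37541; -673348/37541 861053/37541 -1006206/37541; 1006206/37541 -1006206/37541 2401869/37541]
step 1: y = z − H·x̄ = [-1743761/37541, 451074/5363]
step 1: S = H·P̄·Hᵀ + R = [20763467/37541 -5384926/5363; -5384926/5363 10030489/5363]
step 1: K = P̄·Hᵀ·S⁻¹ = [10599056/140798891 132624804/985592237; -72260716/140798891 -366456600/985592237; -65952768/140798891 -76083081/985592237]
step 1: x' = x̄ + K·y = [-143711198/985592237, 525541210/985592237, 1485671783/985592237]
step 1: P' = (I − K·H)·P̄ = [3230641998/985592237 -432184740/985592237 -3341932086/985592237; -432184740/985592237 1871019477/985592237 1190922258/985592237; -3341932086/985592237 1190922258/985592237 4034436150/985592237]
step 2: x̄ = F·x = [3735003590/985592237, -3735003590/985592237, 3206006611/985592237]
step 2: P̄ = F·P·Fᵀ + Q = [17850018430/985592237 -15878833956/985592237 20632344270/985592237; -15878833956/985592237 20806795141/985592237 -20632344270/985592237; 20632344270/985592237 -20632344270/985592237 44469128549/985592237]
step 2: y = z − H·x̄ = [15853204876/985592237, -29278630020/985592237]
step 2: S = H·P̄·Hᵀ + R = [417292118787/985592237 -767547726018/985592237; -767547726018/985592237 1457558207895/985592237]
step 2: K = P̄·Hᵀ·S⁻¹ = [272630837456/6459074519031 795895259404/6459074519031; -3239438749340/6459074519031 -2375681719144/6459074519031; -2773388993024/6459074519031 -412121396395/6459074519031]
step 2: x' = x̄ + K·y = [5219213393218/6459074519031, -6010037793250/6459074519031, -11356540757659/6459074519031]
step 2: P' = (I − K·H)·P̄ = [19397463328586/6459074519031 -2205209903084/6459074519031 -19806409584770/6459074519031; -2205209903084/6459074519031 12040100624303/6459074519031 7064368027094/6459074519031; -19806409584770/6459074519031 7064368027094/6459074519031 23966493074306/6459074519031]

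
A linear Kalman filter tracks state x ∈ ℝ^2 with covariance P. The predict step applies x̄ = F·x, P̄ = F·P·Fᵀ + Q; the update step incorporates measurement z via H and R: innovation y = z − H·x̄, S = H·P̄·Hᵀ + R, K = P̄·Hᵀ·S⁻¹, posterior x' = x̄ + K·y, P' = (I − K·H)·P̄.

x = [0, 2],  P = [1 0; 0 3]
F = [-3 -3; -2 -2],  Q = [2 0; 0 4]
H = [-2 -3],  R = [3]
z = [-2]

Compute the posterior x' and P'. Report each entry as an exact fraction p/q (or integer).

x' = [110/623, 316/623]
P' = [1770/623 -1032/623; -1032/623 796/623]

x̄ = F·x = [-6, -4]
P̄ = F·P·Fᵀ + Q = [38 24; 24 20]
y = z − H·x̄ = [-26]
S = H·P̄·Hᵀ + R = [623]
K = P̄·Hᵀ·S⁻¹ = [-148/623; -108/623]
x' = x̄ + K·y = [110/623, 316/623]
P' = (I − K·H)·P̄ = [1770/623 -1032/623; -1032/623 796/623]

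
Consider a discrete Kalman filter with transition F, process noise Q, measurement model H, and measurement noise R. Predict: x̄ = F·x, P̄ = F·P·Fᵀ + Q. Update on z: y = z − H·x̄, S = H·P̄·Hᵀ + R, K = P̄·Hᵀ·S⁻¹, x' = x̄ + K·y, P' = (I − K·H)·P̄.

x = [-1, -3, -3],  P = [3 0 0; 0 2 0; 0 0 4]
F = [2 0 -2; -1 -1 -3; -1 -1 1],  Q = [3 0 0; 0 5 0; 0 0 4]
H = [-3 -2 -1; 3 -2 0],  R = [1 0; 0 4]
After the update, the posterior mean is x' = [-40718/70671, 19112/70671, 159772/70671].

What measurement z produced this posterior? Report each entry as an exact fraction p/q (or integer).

z = [-1, -2]

x̄ = F·x = [4, 13, 1]
P̄ = F·P·Fᵀ + Q = [31 18 -14; 18 46 -7; -14 -7 13]
S = H·P̄·Hᵀ + R = [581 -67; -67 251]
K = P̄·Hᵀ·S⁻¹ = [-12523/70671 12706/70671; -37435/141342 -31391/141342; 8917/141342 -13387/141342]
x' − x̄ = [-323402/70671, -899611/70671, 89101/70671] = K·y
y = (KᵀK)⁻¹·Kᵀ·(x' − x̄) = [38, 12]
z = y + H·x̄ = [38, 12] + [-39, -14] = [-1, -2]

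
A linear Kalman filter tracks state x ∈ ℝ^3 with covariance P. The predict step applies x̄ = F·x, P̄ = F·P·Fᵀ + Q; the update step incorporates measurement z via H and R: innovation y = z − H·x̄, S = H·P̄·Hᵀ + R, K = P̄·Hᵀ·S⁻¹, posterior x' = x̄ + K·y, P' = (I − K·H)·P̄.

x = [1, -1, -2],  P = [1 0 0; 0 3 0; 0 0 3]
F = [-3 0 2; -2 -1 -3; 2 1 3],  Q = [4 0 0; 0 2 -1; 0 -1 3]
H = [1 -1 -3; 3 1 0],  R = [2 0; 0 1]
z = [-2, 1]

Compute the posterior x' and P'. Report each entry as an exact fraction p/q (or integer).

x' = [1597/5655, 27/754, 601/870]
P' = [6287/5655 -2227/754 1271/870; -2227/754 6567/754 -122/29; 1271/870 -122/29 1957/870]

x̄ = F·x = [-7, 5, -5]
P̄ = F·P·Fᵀ + Q = [25 -12 12; -12 36 -35; 12 -35 37]
y = z − H·x̄ = [-5, 17]
S = H·P̄·Hᵀ + R = [138 60; 60 190]
K = P̄·Hᵀ·S⁻¹ = [-359/2262 1439/3770; 361/754 -57/377; -47/87 51/290]
x' = x̄ + K·y = [1597/5655, 27/754, 601/870]
P' = (I − K·H)·P̄ = [6287/5655 -2227/754 1271/870; -2227/754 6567/754 -122/29; 1271/870 -122/29 1957/870]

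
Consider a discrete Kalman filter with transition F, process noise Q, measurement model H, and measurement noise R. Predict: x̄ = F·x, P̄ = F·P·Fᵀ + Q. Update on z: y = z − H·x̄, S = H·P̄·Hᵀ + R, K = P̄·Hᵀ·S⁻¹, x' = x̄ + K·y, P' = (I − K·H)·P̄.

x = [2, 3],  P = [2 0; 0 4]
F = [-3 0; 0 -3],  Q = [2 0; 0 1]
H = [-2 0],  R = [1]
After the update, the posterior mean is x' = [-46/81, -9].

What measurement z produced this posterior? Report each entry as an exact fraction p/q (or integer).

z = [1]

x̄ = F·x = [-6, -9]
P̄ = F·P·Fᵀ + Q = [20 0; 0 37]
S = H·P̄·Hᵀ + R = [81]
K = P̄·Hᵀ·S⁻¹ = [-40/81; 0]
x' − x̄ = [440/81, 0] = K·y
y = (KᵀK)⁻¹·Kᵀ·(x' − x̄) = [-11]
z = y + H·x̄ = [-11] + [12] = [1]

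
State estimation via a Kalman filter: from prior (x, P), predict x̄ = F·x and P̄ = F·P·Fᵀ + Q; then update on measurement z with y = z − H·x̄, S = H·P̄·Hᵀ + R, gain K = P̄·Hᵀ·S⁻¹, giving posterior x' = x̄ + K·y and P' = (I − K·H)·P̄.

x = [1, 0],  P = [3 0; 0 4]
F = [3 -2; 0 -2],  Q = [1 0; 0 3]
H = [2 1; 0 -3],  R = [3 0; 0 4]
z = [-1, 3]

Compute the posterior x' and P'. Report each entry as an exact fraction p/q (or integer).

x' = [1339/22441, -22821/22441]
P' = [18508/22441 -4448/22441; -4448/22441 9508/22441]

x̄ = F·x = [3, 0]
P̄ = F·P·Fᵀ + Q = [44 16; 16 19]
y = z − H·x̄ = [-7, 3]
S = H·P̄·Hᵀ + R = [262 -153; -153 175]
K = P̄·Hᵀ·S⁻¹ = [10856/22441 3336/22441; 204/22441 -7131/22441]
x' = x̄ + K·y = [1339/22441, -22821/22441]
P' = (I − K·H)·P̄ = [18508/22441 -4448/22441; -4448/22441 9508/22441]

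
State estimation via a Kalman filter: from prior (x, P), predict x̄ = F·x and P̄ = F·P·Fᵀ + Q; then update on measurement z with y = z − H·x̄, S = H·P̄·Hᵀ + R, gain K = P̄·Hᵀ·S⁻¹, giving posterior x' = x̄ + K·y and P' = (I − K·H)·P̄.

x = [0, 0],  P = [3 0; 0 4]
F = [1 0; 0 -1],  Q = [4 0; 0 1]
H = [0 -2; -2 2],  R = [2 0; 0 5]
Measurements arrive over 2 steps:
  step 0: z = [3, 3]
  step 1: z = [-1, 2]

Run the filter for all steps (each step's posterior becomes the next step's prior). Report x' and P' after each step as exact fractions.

step 0: x̄ = F·x = [0, 0]
step 0: P̄ = F·P·Fᵀ + Q = [7 0; 0 5]
step 0: y = z − H·x̄ = [3, 3]
step 0: S = H·P̄·Hᵀ + R = [22 -20; -20 53]
step 0: K = P̄·Hᵀ·S⁻¹ = [-140/383 -154/383; -165/383 10/383]
step 0: x' = x̄ + K·y = [-882/383, -465/383]
step 0: P' = (I − K·H)·P̄ = [525/383 140/383; 140/383 165/383]
step 1: x̄ = F·x = [-882/383, 465/383]
step 1: P̄ = F·P·Fᵀ + Q = [2057/383 -140/383; -140/383 548/383]
step 1: y = z − H·x̄ = [547/383, -1928/383]
step 1: S = H·P̄·Hᵀ + R = [2958/383 -2752/383; -2752/383 13455/383]
step 1: K = P̄·Hᵀ·S⁻¹ = [-10868/42071 -15962/42071; -14308/42071 1376/42071]
step 1: x' = x̄ + K·y = [-32054/42071, 23717/42071]
step 1: P' = (I − K·H)·P̄ = [50773/42071 10868/42071; 10868/42071 14308/42071]

step 0: x' = [-882/383, -465/383], P' = [525/383 140/383; 140/383 165/383]
step 1: x' = [-32054/42071, 23717/42071], P' = [50773/42071 10868/42071; 10868/42071 14308/42071]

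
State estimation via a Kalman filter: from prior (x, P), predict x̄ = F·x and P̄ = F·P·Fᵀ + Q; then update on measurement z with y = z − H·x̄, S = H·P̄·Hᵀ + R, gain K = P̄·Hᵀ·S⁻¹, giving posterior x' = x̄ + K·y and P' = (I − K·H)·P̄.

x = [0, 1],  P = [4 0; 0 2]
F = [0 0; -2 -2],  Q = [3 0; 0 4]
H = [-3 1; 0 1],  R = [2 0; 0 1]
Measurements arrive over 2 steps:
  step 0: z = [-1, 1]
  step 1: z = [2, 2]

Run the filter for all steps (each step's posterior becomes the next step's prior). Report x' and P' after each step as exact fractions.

step 0: x̄ = F·x = [0, -2]
step 0: P̄ = F·P·Fᵀ + Q = [3 0; 0 28]
step 0: y = z − H·x̄ = [1, 3]
step 0: S = H·P̄·Hᵀ + R = [57 28; 28 29]
step 0: K = P̄·Hᵀ·S⁻¹ = [-261/869 252/869; 28/869 812/869]
step 0: x' = x̄ + K·y = [45/79, 66/79]
step 0: P' = (I − K·H)·P̄ = [258/869 252/869; 252/869 812/869]
step 1: x̄ = F·x = [0, -222/79]
step 1: P̄ = F·P·Fᵀ + Q = [3 0; 0 9772/869]
step 1: y = z − H·x̄ = [380/79, 380/79]
step 1: S = H·P̄·Hᵀ + R = [34973/869 9772/869; 9772/869 10641/869]
step 1: K = P̄·Hᵀ·S⁻¹ = [-95769/318361 87948/318361; 9772/318361 283388/318361]
step 1: x' = x̄ + K·y = [-37620/318361, 515502/318361]
step 1: P' = (I − K·H)·P̄ = [93162/318361 87948/318361; 87948/318361 283388/318361]

step 0: x' = [45/79, 66/79], P' = [258/869 252/869; 252/869 812/869]
step 1: x' = [-37620/318361, 515502/318361], P' = [93162/318361 87948/318361; 87948/318361 283388/318361]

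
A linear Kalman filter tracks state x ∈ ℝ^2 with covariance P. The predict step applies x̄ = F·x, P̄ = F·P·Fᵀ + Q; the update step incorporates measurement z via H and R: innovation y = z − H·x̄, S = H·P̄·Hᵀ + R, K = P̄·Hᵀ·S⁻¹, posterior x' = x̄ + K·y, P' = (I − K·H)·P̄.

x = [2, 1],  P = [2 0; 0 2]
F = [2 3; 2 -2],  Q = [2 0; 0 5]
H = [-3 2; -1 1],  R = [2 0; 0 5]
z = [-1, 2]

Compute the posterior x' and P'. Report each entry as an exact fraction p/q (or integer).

x̄ = F·x = [7, 2]
P̄ = F·P·Fᵀ + Q = [28 -4; -4 21]
y = z − H·x̄ = [16, 7]
S = H·P̄·Hᵀ + R = [386 146; 146 62]
K = P̄·Hᵀ·S⁻¹ = [-43/109 45/109; -151/1308 883/1308]
x' = x̄ + K·y = [390/109, 2127/436]
P' = (I − K·H)·P̄ = [536/109 761/109; 761/109 13547/1308]

x' = [390/109, 2127/436]
P' = [536/109 761/109; 761/109 13547/1308]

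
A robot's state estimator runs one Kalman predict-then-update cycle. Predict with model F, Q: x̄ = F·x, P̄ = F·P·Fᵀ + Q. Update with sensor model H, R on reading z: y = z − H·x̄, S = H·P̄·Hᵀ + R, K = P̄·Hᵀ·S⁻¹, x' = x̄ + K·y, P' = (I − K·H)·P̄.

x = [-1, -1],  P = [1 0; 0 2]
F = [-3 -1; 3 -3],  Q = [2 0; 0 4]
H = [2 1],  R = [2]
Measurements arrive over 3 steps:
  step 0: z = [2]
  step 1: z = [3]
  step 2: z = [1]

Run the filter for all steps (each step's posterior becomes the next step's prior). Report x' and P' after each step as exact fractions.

step 0: x̄ = F·x = [4, 0]
step 0: P̄ = F·P·Fᵀ + Q = [13 -3; -3 31]
step 0: y = z − H·x̄ = [-6]
step 0: S = H·P̄·Hᵀ + R = [73]
step 0: K = P̄·Hᵀ·S⁻¹ = [23/73; 25/73]
step 0: x' = x̄ + K·y = [154/73, -150/73]
step 0: P' = (I − K·H)·P̄ = [420/73 -794/73; -794/73 1638/73]
step 1: x̄ = F·x = [-312/73, 912/73]
step 1: P̄ = F·P·Fᵀ + Q = [800/73 -3630/73; -3630/73 33106/73]
step 1: y = z − H·x̄ = [-69/73]
step 1: S = H·P̄·Hᵀ + R = [21932/73]
step 1: K = P̄·Hᵀ·S⁻¹ = [-1015/10966; 12923/10966]
step 1: x' = x̄ + K·y = [-45909/10966, 124785/10966]
step 1: P' = (I − K·H)·P̄ = [45975/5483 -92965/5483; -92965/5483 198853/5483]
step 2: x̄ = F·x = [6471/5483, -256041/5483]
step 2: P̄ = F·P·Fᵀ + Q = [65804/5483 -375006/5483; -375006/5483 3898754/5483]
step 2: y = z − H·x̄ = [248582/5483]
step 2: S = H·P̄·Hᵀ + R = [2672912/5483]
step 2: K = P̄·Hᵀ·S⁻¹ = [-121699/1336456; 1574371/1336456]
step 2: x' = x̄ + K·y = [-1970087/668228, 4484111/668228]
step 2: P' = (I − K·H)·P̄ = [5318517/668228 -10758733/668228; -10758733/668228 23091837/668228]

step 0: x' = [154/73, -150/73], P' = [420/73 -794/73; -794/73 1638/73]
step 1: x' = [-45909/10966, 124785/10966], P' = [45975/5483 -92965/5483; -92965/5483 198853/5483]
step 2: x' = [-1970087/668228, 4484111/668228], P' = [5318517/668228 -10758733/668228; -10758733/668228 23091837/668228]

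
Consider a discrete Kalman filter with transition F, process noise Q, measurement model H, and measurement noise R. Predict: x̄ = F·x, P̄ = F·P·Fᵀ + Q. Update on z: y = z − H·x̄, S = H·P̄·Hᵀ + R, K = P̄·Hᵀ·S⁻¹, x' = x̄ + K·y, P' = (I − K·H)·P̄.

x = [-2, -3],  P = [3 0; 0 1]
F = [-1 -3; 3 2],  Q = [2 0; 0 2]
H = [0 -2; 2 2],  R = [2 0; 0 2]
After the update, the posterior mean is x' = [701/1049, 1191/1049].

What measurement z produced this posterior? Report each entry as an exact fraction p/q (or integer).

x̄ = F·x = [11, -12]
P̄ = F·P·Fᵀ + Q = [14 -15; -15 33]
S = H·P̄·Hᵀ + R = [134 -72; -72 70]
K = P̄·Hᵀ·S⁻¹ = [489/1049 473/1049; -507/1049 18/1049]
x' − x̄ = [-10838/1049, 13779/1049] = K·y
y = (KᵀK)⁻¹·Kᵀ·(x' − x̄) = [-27, 5]
z = y + H·x̄ = [-27, 5] + [24, -2] = [-3, 3]

z = [-3, 3]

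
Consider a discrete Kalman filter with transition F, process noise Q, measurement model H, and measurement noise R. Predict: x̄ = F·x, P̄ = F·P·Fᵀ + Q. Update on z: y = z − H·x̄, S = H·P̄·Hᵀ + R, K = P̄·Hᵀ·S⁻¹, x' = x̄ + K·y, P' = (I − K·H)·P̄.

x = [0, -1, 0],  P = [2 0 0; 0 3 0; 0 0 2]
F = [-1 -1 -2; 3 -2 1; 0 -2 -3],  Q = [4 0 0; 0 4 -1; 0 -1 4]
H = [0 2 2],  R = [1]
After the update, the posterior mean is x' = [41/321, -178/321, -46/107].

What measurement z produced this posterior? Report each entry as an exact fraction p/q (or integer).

x̄ = F·x = [1, 2, 2]
P̄ = F·P·Fᵀ + Q = [17 -4 18; -4 36 5; 18 5 34]
S = H·P̄·Hᵀ + R = [321]
K = P̄·Hᵀ·S⁻¹ = [28/321; 82/321; 26/107]
x' − x̄ = [-280/321, -820/321, -260/107] = K·y
y = (KᵀK)⁻¹·Kᵀ·(x' − x̄) = [-10]
z = y + H·x̄ = [-10] + [8] = [-2]

z = [-2]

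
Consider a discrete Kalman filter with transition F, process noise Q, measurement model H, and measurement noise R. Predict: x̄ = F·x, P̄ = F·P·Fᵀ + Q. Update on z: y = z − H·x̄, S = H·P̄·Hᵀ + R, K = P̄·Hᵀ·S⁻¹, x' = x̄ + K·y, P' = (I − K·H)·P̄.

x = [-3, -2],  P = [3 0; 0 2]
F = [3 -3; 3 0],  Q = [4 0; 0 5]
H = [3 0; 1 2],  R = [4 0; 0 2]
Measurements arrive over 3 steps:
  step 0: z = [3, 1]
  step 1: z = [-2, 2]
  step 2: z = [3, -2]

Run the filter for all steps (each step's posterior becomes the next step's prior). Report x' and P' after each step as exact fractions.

step 0: x' = [18353/16117, -4159/16117], P' = [6908/16117 -3248/16117; -3248/16117 9357/16117]
step 1: x' = [-4360618/7701641, 10150721/7701641], P' = [3202828/7701641 -1420564/7701641; -1420564/7701641 21109227/38508205]
step 2: x' = [64334437241/87993324811, -2231584771/1795782139], P' = [36555349700/87993324811 -330887276/1795782139; -330887276/1795782139 984128829/1795782139]

step 0: x̄ = F·x = [-3, -9]
step 0: P̄ = F·P·Fᵀ + Q = [49 27; 27 32]
step 0: y = z − H·x̄ = [12, 22]
step 0: S = H·P̄·Hᵀ + R = [445 309; 309 287]
step 0: K = P̄·Hᵀ·S⁻¹ = [5181/16117 206/16117; -2436/16117 7733/16117]
step 0: x' = x̄ + K·y = [18353/16117, -4159/16117]
step 0: P' = (I − K·H)·P̄ = [6908/16117 -3248/16117; -3248/16117 9357/16117]
step 1: x̄ = F·x = [67536/16117, 55059/16117]
step 1: P̄ = F·P·Fᵀ + Q = [269317/16117 91404/16117; 91404/16117 142757/16117]
step 1: y = z − H·x̄ = [-234842/16117, -145420/16117]
step 1: S = H·P̄·Hᵀ + R = [2488321/16117 1356375/16117; 1356375/16117 1238195/16117]
step 1: K = P̄·Hᵀ·S⁻¹ = [2402121/7701641 180850/7701641; -1065423/7701641 17557817/38508205]
step 1: x' = x̄ + K·y = [-4360618/7701641, 10150721/7701641]
step 1: P' = (I − K·H)·P̄ = [3202828/7701641 -1420564/7701641; -1420564/7701641 21109227/38508205]
step 2: x̄ = F·x = [-43534017/7701641, -13081854/7701641]
step 2: P̄ = F·P·Fᵀ + Q = [615993883/38508205 41610528/7701641; 41610528/7701641 67333657/7701641]
step 2: y = z − H·x̄ = [153706974/7701641, 54294443/7701641]
step 2: S = H·P̄·Hᵀ + R = [5697977767/38508205 3096297489/38508205; 3096297489/38508205 2871893993/38508205]
step 2: K = P̄·Hᵀ·S⁻¹ = [27416512275/87993324811 2064198326/87993324811; -248165457/1795782139 818685191/1795782139]
step 2: x' = x̄ + K·y = [64334437241/87993324811, -2231584771/1795782139]
step 2: P' = (I − K·H)·P̄ = [36555349700/87993324811 -330887276/1795782139; -330887276/1795782139 984128829/1795782139]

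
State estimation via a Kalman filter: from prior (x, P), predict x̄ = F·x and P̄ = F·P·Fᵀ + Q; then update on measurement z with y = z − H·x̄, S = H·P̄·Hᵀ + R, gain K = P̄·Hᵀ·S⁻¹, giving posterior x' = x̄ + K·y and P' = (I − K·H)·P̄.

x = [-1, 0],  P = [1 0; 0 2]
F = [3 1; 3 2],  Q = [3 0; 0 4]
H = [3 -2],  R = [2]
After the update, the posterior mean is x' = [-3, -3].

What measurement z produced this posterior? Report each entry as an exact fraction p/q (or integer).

z = [-3]

x̄ = F·x = [-3, -3]
P̄ = F·P·Fᵀ + Q = [14 13; 13 21]
S = H·P̄·Hᵀ + R = [56]
K = P̄·Hᵀ·S⁻¹ = [2/7; -3/56]
x' − x̄ = [0, 0] = K·y
y = (KᵀK)⁻¹·Kᵀ·(x' − x̄) = [0]
z = y + H·x̄ = [0] + [-3] = [-3]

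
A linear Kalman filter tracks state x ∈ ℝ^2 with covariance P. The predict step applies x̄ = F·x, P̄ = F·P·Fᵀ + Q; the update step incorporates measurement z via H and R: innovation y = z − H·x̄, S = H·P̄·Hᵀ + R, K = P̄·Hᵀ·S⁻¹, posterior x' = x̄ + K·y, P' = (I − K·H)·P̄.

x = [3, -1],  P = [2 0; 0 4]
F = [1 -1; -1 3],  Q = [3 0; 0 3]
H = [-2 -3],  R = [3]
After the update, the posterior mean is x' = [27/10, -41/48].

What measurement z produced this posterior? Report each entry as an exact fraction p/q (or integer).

x̄ = F·x = [4, -6]
P̄ = F·P·Fᵀ + Q = [9 -14; -14 41]
S = H·P̄·Hᵀ + R = [240]
K = P̄·Hᵀ·S⁻¹ = [1/10; -19/48]
x' − x̄ = [-13/10, 247/48] = K·y
y = (KᵀK)⁻¹·Kᵀ·(x' − x̄) = [-13]
z = y + H·x̄ = [-13] + [10] = [-3]

z = [-3]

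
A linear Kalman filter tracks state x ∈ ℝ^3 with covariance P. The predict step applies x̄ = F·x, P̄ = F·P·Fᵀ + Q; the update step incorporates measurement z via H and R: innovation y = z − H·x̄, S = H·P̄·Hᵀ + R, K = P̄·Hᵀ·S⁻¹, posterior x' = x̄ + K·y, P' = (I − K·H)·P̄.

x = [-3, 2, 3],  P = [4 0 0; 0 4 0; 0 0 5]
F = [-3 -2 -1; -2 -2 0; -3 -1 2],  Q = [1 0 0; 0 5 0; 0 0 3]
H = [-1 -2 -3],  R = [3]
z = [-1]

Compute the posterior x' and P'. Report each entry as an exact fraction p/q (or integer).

x̄ = F·x = [2, 2, 13]
P̄ = F·P·Fᵀ + Q = [58 40 34; 40 37 32; 34 32 63]
y = z − H·x̄ = [44]
S = H·P̄·Hᵀ + R = [1524]
K = P̄·Hᵀ·S⁻¹ = [-20/127; -35/254; -287/1524]
x' = x̄ + K·y = [-626/127, -516/127, 1796/381]
P' = (I − K·H)·P̄ = [2566/127 880/127 -1422/127; 880/127 1024/127 -1917/254; -1422/127 -1917/254 13643/1524]

x' = [-626/127, -516/127, 1796/381]
P' = [2566/127 880/127 -1422/127; 880/127 1024/127 -1917/254; -1422/127 -1917/254 13643/1524]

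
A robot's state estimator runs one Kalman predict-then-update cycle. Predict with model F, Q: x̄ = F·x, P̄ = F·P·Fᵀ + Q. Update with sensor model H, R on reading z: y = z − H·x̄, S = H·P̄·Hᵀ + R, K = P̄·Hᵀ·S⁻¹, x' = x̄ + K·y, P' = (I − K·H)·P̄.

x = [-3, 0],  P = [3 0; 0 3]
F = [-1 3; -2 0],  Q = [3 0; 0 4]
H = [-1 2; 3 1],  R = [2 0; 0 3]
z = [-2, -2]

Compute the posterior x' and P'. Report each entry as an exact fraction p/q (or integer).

x̄ = F·x = [3, 6]
P̄ = F·P·Fᵀ + Q = [33 6; 6 16]
y = z − H·x̄ = [-11, -17]
S = H·P̄·Hᵀ + R = [75 -37; -37 352]
K = P̄·Hᵀ·S⁻¹ = [-3507/25031 7098/25031; 10410/25031 3512/25031]
x' = x̄ + K·y = [-6996/25031, -24028/25031]
P' = (I − K·H)·P̄ = [7086/25031 36/25031; 36/25031 10428/25031]

x' = [-6996/25031, -24028/25031]
P' = [7086/25031 36/25031; 36/25031 10428/25031]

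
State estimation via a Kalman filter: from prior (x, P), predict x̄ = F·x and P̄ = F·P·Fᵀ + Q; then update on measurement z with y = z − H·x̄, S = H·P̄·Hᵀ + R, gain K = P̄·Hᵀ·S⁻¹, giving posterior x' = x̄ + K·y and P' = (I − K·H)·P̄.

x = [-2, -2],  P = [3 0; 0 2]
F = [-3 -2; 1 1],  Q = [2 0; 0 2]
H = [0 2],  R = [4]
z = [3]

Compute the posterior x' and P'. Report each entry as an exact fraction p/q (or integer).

x' = [17/16, 13/16]
P' = [127/8 -13/8; -13/8 7/8]

x̄ = F·x = [10, -4]
P̄ = F·P·Fᵀ + Q = [37 -13; -13 7]
y = z − H·x̄ = [11]
S = H·P̄·Hᵀ + R = [32]
K = P̄·Hᵀ·S⁻¹ = [-13/16; 7/16]
x' = x̄ + K·y = [17/16, 13/16]
P' = (I − K·H)·P̄ = [127/8 -13/8; -13/8 7/8]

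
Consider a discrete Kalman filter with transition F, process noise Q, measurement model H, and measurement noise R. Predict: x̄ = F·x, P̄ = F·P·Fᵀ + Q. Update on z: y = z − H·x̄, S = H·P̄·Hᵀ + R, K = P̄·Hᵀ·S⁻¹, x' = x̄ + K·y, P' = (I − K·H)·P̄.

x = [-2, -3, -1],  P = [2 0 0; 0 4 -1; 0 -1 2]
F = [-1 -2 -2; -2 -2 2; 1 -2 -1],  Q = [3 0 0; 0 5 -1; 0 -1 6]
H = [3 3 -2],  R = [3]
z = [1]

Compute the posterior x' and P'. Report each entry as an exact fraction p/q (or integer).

x' = [3265/649, -1387/649, 2428/649]
P' = [8004/649 -3687/649 6363/649; -3687/649 5796/649 2934/649; 6363/649 2934/649 13917/649]

x̄ = F·x = [10, 8, 5]
P̄ = F·P·Fᵀ + Q = [21 12 12; 12 45 9; 12 9 22]
y = z − H·x̄ = [-43]
S = H·P̄·Hᵀ + R = [649]
K = P̄·Hᵀ·S⁻¹ = [75/649; 153/649; 19/649]
x' = x̄ + K·y = [3265/649, -1387/649, 2428/649]
P' = (I − K·H)·P̄ = [8004/649 -3687/649 6363/649; -3687/649 5796/649 2934/649; 6363/649 2934/649 13917/649]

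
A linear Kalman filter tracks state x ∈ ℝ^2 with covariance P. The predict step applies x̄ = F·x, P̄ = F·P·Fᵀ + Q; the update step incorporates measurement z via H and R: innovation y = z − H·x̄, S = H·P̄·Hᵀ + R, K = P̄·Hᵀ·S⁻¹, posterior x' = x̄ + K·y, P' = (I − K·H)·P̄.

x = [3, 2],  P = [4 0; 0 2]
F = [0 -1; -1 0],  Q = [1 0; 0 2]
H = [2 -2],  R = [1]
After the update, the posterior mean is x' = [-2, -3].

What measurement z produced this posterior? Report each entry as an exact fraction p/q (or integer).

z = [2]

x̄ = F·x = [-2, -3]
P̄ = F·P·Fᵀ + Q = [3 0; 0 6]
S = H·P̄·Hᵀ + R = [37]
K = P̄·Hᵀ·S⁻¹ = [6/37; -12/37]
x' − x̄ = [0, 0] = K·y
y = (KᵀK)⁻¹·Kᵀ·(x' − x̄) = [0]
z = y + H·x̄ = [0] + [2] = [2]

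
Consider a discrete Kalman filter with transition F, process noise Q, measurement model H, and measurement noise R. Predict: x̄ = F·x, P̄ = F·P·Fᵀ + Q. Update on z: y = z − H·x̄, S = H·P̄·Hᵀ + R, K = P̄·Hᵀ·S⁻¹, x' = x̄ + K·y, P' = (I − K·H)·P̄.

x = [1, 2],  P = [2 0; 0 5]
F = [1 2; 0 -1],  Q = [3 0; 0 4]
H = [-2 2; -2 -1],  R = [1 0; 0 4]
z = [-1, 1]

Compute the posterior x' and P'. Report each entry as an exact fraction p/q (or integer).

x' = [-65/5437, -2799/5437]
P' = [2225/5437 1710/5437; 1710/5437 2536/5437]

x̄ = F·x = [5, -2]
P̄ = F·P·Fᵀ + Q = [25 -10; -10 9]
y = z − H·x̄ = [13, 9]
S = H·P̄·Hᵀ + R = [217 102; 102 73]
K = P̄·Hᵀ·S⁻¹ = [-1030/5437 -1540/5437; 1652/5437 -1489/5437]
x' = x̄ + K·y = [-65/5437, -2799/5437]
P' = (I − K·H)·P̄ = [2225/5437 1710/5437; 1710/5437 2536/5437]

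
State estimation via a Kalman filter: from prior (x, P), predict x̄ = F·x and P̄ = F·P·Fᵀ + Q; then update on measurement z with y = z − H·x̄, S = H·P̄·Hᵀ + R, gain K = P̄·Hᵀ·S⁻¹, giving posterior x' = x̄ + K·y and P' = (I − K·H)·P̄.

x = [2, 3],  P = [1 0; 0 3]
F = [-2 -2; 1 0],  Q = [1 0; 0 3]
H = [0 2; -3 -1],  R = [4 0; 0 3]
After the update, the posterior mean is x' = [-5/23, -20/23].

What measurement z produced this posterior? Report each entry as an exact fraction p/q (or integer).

z = [-3, 1]

x̄ = F·x = [-10, 2]
P̄ = F·P·Fᵀ + Q = [17 -2; -2 4]
S = H·P̄·Hᵀ + R = [20 4; 4 148]
K = P̄·Hᵀ·S⁻¹ = [-99/736 -241/736; 147/368 1/368]
x' − x̄ = [225/23, -66/23] = K·y
y = (KᵀK)⁻¹·Kᵀ·(x' − x̄) = [-7, -27]
z = y + H·x̄ = [-7, -27] + [4, 28] = [-3, 1]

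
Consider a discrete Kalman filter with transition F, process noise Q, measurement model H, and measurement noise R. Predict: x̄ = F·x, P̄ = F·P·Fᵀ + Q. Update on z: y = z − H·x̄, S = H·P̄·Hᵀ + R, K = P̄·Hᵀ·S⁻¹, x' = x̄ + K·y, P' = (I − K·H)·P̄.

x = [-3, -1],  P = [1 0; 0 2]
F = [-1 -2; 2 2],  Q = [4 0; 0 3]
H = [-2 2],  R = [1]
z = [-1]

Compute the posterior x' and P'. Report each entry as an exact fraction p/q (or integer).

x' = [-185/193, -294/193]
P' = [393/193 370/193; 370/193 395/193]

x̄ = F·x = [5, -8]
P̄ = F·P·Fᵀ + Q = [13 -10; -10 15]
y = z − H·x̄ = [25]
S = H·P̄·Hᵀ + R = [193]
K = P̄·Hᵀ·S⁻¹ = [-46/193; 50/193]
x' = x̄ + K·y = [-185/193, -294/193]
P' = (I − K·H)·P̄ = [393/193 370/193; 370/193 395/193]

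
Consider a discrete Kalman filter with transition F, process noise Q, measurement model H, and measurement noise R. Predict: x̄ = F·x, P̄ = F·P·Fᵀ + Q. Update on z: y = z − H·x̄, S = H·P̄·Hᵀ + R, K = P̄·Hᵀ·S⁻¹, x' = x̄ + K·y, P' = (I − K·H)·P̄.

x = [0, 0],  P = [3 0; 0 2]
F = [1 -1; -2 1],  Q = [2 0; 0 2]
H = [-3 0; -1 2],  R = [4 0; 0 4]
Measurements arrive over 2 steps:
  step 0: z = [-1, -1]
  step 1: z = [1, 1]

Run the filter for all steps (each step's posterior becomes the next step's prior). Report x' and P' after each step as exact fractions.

step 0: x̄ = F·x = [0, 0]
step 0: P̄ = F·P·Fᵀ + Q = [7 -8; -8 16]
step 0: y = z − H·x̄ = [-1, -1]
step 0: S = H·P̄·Hᵀ + R = [67 69; 69 107]
step 0: K = P̄·Hᵀ·S⁻¹ = [-165/602 -23/602; -24/301 128/301]
step 0: x' = x̄ + K·y = [94/301, -104/301]
step 0: P' = (I − K·H)·P̄ = [110/301 32/301; 32/301 272/301]
step 1: x̄ = F·x = [198/301, -292/301]
step 1: P̄ = F·P·Fᵀ + Q = [920/301 -396/301; -396/301 1186/301]
step 1: y = z − H·x̄ = [895/301, 1083/301]
step 1: S = H·P̄·Hᵀ + R = [9484/301 5136/301; 5136/301 8452/301]
step 1: K = P̄·Hᵀ·S⁻¹ = [-3018/11167 -428/11167; -867/11167 4184/11167]
step 1: x' = x̄ + K·y = [-3168/11167, 1643/11167]
step 1: P' = (I − K·H)·P̄ = [4024/11167 1156/11167; 1156/11167 8946/11167]

step 0: x' = [94/301, -104/301], P' = [110/301 32/301; 32/301 272/301]
step 1: x' = [-3168/11167, 1643/11167], P' = [4024/11167 1156/11167; 1156/11167 8946/11167]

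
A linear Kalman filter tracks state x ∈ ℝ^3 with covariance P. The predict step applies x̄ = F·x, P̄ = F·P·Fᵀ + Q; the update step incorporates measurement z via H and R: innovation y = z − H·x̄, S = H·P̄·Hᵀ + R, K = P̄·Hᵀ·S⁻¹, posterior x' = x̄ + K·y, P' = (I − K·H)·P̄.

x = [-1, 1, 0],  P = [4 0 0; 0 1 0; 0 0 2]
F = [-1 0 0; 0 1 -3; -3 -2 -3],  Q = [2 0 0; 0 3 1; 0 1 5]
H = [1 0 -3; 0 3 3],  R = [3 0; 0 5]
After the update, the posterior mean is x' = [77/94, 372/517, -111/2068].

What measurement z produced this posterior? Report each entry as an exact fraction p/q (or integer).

x̄ = F·x = [1, 1, 1]
P̄ = F·P·Fᵀ + Q = [6 0 12; 0 22 17; 12 17 63]
S = H·P̄·Hᵀ + R = [504 -684; -684 1076]
K = P̄·Hᵀ·S⁻¹ = [-29/282 -3/94; 524/1551 669/2068; -2191/6204 -3/2068]
x' − x̄ = [-17/94, -145/517, -2179/2068] = K·y
y = (KᵀK)⁻¹·Kᵀ·(x' − x̄) = [3, -4]
z = y + H·x̄ = [3, -4] + [-2, 6] = [1, 2]

z = [1, 2]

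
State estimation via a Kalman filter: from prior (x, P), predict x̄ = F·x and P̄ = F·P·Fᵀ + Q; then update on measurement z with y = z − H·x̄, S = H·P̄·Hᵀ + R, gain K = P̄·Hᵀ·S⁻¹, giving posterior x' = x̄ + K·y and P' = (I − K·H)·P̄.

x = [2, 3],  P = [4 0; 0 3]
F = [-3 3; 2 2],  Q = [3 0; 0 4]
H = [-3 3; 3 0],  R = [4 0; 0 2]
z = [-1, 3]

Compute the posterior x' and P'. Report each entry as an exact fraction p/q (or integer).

x' = [4650/4313, 3779/4313]
P' = [4737/21565 933/4313; 933/4313 2809/4313]

x̄ = F·x = [3, 10]
P̄ = F·P·Fᵀ + Q = [66 -6; -6 32]
y = z − H·x̄ = [-22, -6]
S = H·P̄·Hᵀ + R = [994 -648; -648 596]
K = P̄·Hᵀ·S⁻¹ = [-54/21565 14211/43130; 1407/4313 2799/8626]
x' = x̄ + K·y = [4650/4313, 3779/4313]
P' = (I − K·H)·P̄ = [4737/21565 933/4313; 933/4313 2809/4313]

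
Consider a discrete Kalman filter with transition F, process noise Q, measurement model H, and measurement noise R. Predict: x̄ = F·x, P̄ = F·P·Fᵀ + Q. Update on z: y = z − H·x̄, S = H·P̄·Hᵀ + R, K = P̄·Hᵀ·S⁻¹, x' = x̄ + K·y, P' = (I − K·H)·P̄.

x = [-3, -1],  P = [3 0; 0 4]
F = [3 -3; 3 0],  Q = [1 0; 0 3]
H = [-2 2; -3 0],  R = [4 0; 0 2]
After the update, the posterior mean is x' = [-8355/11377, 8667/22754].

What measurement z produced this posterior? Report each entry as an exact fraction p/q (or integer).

z = [3, 2]

x̄ = F·x = [-6, -9]
P̄ = F·P·Fᵀ + Q = [64 27; 27 30]
S = H·P̄·Hᵀ + R = [164 222; 222 578]
K = P̄·Hᵀ·S⁻¹ = [-37/11377 -3765/11377; 10725/22754 -3654/11377]
x' − x̄ = [59907/11377, 213453/22754] = K·y
y = (KᵀK)⁻¹·Kᵀ·(x' − x̄) = [9, -16]
z = y + H·x̄ = [9, -16] + [-6, 18] = [3, 2]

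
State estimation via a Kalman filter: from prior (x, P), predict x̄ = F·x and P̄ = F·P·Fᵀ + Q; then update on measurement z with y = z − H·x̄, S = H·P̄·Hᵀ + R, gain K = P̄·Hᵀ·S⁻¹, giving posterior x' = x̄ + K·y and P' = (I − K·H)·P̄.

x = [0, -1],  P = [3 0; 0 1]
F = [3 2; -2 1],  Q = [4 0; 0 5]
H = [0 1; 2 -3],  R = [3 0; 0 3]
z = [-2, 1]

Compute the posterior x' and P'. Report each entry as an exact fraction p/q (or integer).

x̄ = F·x = [-2, -1]
P̄ = F·P·Fᵀ + Q = [35 -16; -16 18]
y = z − H·x̄ = [-1, 2]
S = H·P̄·Hᵀ + R = [21 -86; -86 497]
K = P̄·Hᵀ·S⁻¹ = [2196/3041 1102/3041; 1550/3041 -258/3041]
x' = x̄ + K·y = [-6074/3041, -5107/3041]
P' = (I − K·H)·P̄ = [11535/3041 6588/3041; 6588/3041 4650/3041]

x' = [-6074/3041, -5107/3041]
P' = [11535/3041 6588/3041; 6588/3041 4650/3041]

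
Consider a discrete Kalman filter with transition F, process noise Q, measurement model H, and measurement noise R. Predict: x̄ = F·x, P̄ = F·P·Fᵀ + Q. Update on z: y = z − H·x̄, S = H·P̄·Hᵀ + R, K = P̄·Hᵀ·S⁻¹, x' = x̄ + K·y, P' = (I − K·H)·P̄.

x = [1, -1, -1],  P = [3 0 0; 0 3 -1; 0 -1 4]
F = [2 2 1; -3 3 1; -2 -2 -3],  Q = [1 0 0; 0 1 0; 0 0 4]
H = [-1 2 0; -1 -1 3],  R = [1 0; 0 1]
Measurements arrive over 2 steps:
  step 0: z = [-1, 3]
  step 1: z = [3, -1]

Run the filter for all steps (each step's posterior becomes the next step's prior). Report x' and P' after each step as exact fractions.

step 0: x̄ = F·x = [-1, -7, 3]
step 0: P̄ = F·P·Fᵀ + Q = [25 -1 -28; -1 53 -1; -28 -1 52]
step 0: y = z − H·x̄ = [12, -14]
step 0: S = H·P̄·Hᵀ + R = [242 -2; -2 719]
step 0: K = P̄·Hᵀ·S⁻¹ = [-6543/57998 -4365/28999; 76823/173994 -6548/86997; 9532/86997 22411/86997]
step 0: x' = x̄ + K·y = [-7147/28999, -56369/86997, 61621/86997]
step 0: P' = (I − K·H)·P̄ = [330449/57998 161953/57998 80612/28999; 161953/57998 281341/173994 125684/86997; 80612/28999 125684/86997 129977/86997]
step 1: x̄ = F·x = [-31333/28999, -43163/86997, -29243/86997]
step 1: P̄ = F·P·Fᵀ + Q = [2058622/28999 -537819/28999 -2606301/28999; -537819/28999 874427/86997 2050415/86997; -2606301/28999 2050415/86997 10416833/86997]
step 1: y = z − H·x̄ = [253318/86997, -136430/86997]
step 1: S = H·P̄·Hᵀ + R = [16214399/86997 41799668/86997; 41799668/86997 132272801/86997]
step 1: K = P̄·Hᵀ·S⁻¹ = [-49049844/268779875 -704392986/4569257875; 105974639/268779875 -331296659/4569257875; 19794533/268779875 1172451277/4569257875]
step 1: x' = x̄ + K·y = [-6260375397/4569257875, 3498347607/4569257875, -2394715221/4569257875]
step 1: P' = (I − K·H)·P̄ = [7381530346/4569257875 3273841499/4569257875 3316992953/4569257875; 3273841499/4569257875 2537705181/4569257875 1826750007/4569257875; 3316992953/4569257875 1826750007/4569257875 2105398079/4569257875]

step 0: x' = [-7147/28999, -56369/86997, 61621/86997], P' = [330449/57998 161953/57998 80612/28999; 161953/57998 281341/173994 125684/86997; 80612/28999 125684/86997 129977/86997]
step 1: x' = [-6260375397/4569257875, 3498347607/4569257875, -2394715221/4569257875], P' = [7381530346/4569257875 3273841499/4569257875 3316992953/4569257875; 3273841499/4569257875 2537705181/4569257875 1826750007/4569257875; 3316992953/4569257875 1826750007/4569257875 2105398079/4569257875]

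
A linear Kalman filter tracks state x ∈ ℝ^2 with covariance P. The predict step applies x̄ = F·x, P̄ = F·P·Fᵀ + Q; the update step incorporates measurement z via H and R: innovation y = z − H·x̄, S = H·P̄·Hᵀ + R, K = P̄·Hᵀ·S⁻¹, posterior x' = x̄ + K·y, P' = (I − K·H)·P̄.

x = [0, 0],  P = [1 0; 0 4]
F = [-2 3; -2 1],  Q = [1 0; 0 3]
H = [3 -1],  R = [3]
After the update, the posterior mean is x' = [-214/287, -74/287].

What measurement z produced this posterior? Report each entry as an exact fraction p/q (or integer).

x̄ = F·x = [0, 0]
P̄ = F·P·Fᵀ + Q = [41 16; 16 11]
S = H·P̄·Hᵀ + R = [287]
K = P̄·Hᵀ·S⁻¹ = [107/287; 37/287]
x' − x̄ = [-214/287, -74/287] = K·y
y = (KᵀK)⁻¹·Kᵀ·(x' − x̄) = [-2]
z = y + H·x̄ = [-2] + [0] = [-2]

z = [-2]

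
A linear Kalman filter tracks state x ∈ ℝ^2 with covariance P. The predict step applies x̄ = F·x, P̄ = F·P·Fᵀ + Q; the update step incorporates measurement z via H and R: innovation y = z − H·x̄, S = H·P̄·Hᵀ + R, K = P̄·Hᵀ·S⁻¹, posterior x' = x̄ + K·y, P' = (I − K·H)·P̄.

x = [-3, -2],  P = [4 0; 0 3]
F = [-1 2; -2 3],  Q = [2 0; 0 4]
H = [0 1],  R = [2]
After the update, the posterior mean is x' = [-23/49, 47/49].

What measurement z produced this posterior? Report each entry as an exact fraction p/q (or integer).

z = [1]

x̄ = F·x = [-1, 0]
P̄ = F·P·Fᵀ + Q = [18 26; 26 47]
S = H·P̄·Hᵀ + R = [49]
K = P̄·Hᵀ·S⁻¹ = [26/49; 47/49]
x' − x̄ = [26/49, 47/49] = K·y
y = (KᵀK)⁻¹·Kᵀ·(x' − x̄) = [1]
z = y + H·x̄ = [1] + [0] = [1]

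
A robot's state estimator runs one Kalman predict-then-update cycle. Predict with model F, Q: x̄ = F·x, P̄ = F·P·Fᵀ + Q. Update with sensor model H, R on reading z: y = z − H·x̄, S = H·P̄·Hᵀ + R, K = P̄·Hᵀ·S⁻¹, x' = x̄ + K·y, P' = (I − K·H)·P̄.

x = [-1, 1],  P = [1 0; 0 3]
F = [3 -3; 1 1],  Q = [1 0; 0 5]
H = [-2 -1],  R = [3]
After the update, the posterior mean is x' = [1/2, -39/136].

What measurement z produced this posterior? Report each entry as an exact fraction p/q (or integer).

z = [-1]

x̄ = F·x = [-6, 0]
P̄ = F·P·Fᵀ + Q = [37 -6; -6 9]
S = H·P̄·Hᵀ + R = [136]
K = P̄·Hᵀ·S⁻¹ = [-1/2; 3/136]
x' − x̄ = [13/2, -39/136] = K·y
y = (KᵀK)⁻¹·Kᵀ·(x' − x̄) = [-13]
z = y + H·x̄ = [-13] + [12] = [-1]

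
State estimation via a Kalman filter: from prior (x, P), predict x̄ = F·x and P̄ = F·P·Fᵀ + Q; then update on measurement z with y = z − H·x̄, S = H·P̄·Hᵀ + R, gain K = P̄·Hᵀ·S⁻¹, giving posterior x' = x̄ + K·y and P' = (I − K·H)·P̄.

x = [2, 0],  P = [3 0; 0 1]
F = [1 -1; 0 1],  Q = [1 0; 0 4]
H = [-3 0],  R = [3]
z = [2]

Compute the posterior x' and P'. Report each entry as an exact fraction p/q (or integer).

x̄ = F·x = [2, 0]
P̄ = F·P·Fᵀ + Q = [5 -1; -1 5]
y = z − H·x̄ = [8]
S = H·P̄·Hᵀ + R = [48]
K = P̄·Hᵀ·S⁻¹ = [-5/16; 1/16]
x' = x̄ + K·y = [-1/2, 1/2]
P' = (I − K·H)·P̄ = [5/16 -1/16; -1/16 77/16]

x' = [-1/2, 1/2]
P' = [5/16 -1/16; -1/16 77/16]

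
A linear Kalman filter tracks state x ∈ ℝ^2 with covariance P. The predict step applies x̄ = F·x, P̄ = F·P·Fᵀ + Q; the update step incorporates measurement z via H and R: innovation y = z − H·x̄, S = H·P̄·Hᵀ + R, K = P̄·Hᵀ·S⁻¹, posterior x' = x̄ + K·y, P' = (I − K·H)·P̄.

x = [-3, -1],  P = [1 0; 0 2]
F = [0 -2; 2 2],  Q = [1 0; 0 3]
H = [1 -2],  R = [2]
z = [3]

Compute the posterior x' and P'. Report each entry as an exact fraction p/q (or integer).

x' = [-169/103, -254/103]
P' = [302/103 126/103; 126/103 101/103]

x̄ = F·x = [2, -8]
P̄ = F·P·Fᵀ + Q = [9 -8; -8 15]
y = z − H·x̄ = [-15]
S = H·P̄·Hᵀ + R = [103]
K = P̄·Hᵀ·S⁻¹ = [25/103; -38/103]
x' = x̄ + K·y = [-169/103, -254/103]
P' = (I − K·H)·P̄ = [302/103 126/103; 126/103 101/103]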